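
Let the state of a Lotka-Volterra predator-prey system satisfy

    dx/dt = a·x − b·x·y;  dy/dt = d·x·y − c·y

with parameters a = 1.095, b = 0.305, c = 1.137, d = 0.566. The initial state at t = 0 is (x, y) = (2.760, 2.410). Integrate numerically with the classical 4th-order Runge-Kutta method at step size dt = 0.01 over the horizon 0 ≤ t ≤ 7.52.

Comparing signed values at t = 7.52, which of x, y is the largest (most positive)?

largest component: y

t=0.000: state=(2.760, 2.410)
step 1 (dt=0.01): k1=(0.993, 1.025), k2=(0.991, 1.034), k3=(0.991, 1.034), k4=(0.988, 1.043); state += dt/6·(k1+2k2+2k3+k4)
t=0.010: state=(2.770, 2.420)
t=0.020: state=(2.780, 2.431)
t=0.030: state=(2.790, 2.442)
continuing one RK4 step at a time; state shown every 25 steps (Δt=0.25):
t=0.250: state=(2.986, 2.725)
t=0.500: state=(3.139, 3.167)
t=0.750: state=(3.175, 3.732)
t=1.000: state=(3.066, 4.375)
t=1.250: state=(2.818, 5.000)
t=1.500: state=(2.482, 5.478)
t=1.750: state=(2.127, 5.711)
t=2.000: state=(1.809, 5.674)
t=2.250: state=(1.557, 5.414)
t=2.500: state=(1.375, 5.009)
t=2.750: state=(1.256, 4.538)
t=3.000: state=(1.190, 4.058)
t=3.250: state=(1.168, 3.606)
t=3.500: state=(1.185, 3.205)
t=3.750: state=(1.237, 2.862)
t=4.000: state=(1.323, 2.580)
t=4.250: state=(1.441, 2.360)
t=4.500: state=(1.593, 2.201)
t=4.750: state=(1.779, 2.102)
t=5.000: state=(1.996, 2.065)
t=5.250: state=(2.240, 2.097)
t=5.500: state=(2.502, 2.207)
t=5.750: state=(2.760, 2.410)
t=6.000: state=(2.986, 2.725)
t=6.250: state=(3.139, 3.167)
t=6.500: state=(3.175, 3.732)
t=6.750: state=(3.066, 4.375)
t=7.000: state=(2.818, 5.000)
t=7.250: state=(2.482, 5.478)
t=7.500: state=(2.126, 5.711)
t=7.520: state=(2.099, 5.718)
compare at T: x=2.099, y=5.718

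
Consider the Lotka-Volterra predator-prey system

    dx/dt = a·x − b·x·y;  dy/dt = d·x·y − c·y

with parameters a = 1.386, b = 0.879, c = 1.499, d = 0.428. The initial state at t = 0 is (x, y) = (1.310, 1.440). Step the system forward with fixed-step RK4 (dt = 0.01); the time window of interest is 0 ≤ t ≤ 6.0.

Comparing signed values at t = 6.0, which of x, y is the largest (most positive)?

t=0.000: state=(1.310, 1.440)
step 1 (dt=0.01): k1=(0.158, -1.351), k2=(0.165, -1.344), k3=(0.165, -1.344), k4=(0.173, -1.338); state += dt/6·(k1+2k2+2k3+k4)
t=0.010: state=(1.312, 1.427)
t=0.020: state=(1.313, 1.413)
t=0.030: state=(1.315, 1.400)
continuing one RK4 step at a time; state shown every 20 steps (Δt=0.2):
t=0.200: state=(1.372, 1.196)
t=0.400: state=(1.493, 1.002)
t=0.600: state=(1.675, 0.850)
t=0.800: state=(1.924, 0.734)
t=1.000: state=(2.249, 0.650)
t=1.200: state=(2.661, 0.594)
t=1.400: state=(3.173, 0.564)
t=1.600: state=(3.793, 0.563)
t=1.800: state=(4.523, 0.595)
t=2.000: state=(5.343, 0.672)
t=2.200: state=(6.192, 0.816)
t=2.400: state=(6.940, 1.062)
t=2.600: state=(7.356, 1.456)
t=2.800: state=(7.167, 2.019)
t=3.000: state=(6.262, 2.671)
t=3.200: state=(4.915, 3.197)
t=3.400: state=(3.610, 3.406)
t=3.600: state=(2.634, 3.289)
t=3.800: state=(2.002, 2.965)
t=4.000: state=(1.624, 2.562)
t=4.200: state=(1.415, 2.160)
t=4.400: state=(1.320, 1.798)
t=4.600: state=(1.305, 1.490)
t=4.800: state=(1.356, 1.237)
t=5.000: state=(1.467, 1.034)
t=5.200: state=(1.638, 0.874)
t=5.400: state=(1.874, 0.752)
t=5.600: state=(2.184, 0.663)
t=5.800: state=(2.579, 0.602)
t=6.000: state=(3.072, 0.568)
compare at T: x=3.072, y=0.568

largest component: x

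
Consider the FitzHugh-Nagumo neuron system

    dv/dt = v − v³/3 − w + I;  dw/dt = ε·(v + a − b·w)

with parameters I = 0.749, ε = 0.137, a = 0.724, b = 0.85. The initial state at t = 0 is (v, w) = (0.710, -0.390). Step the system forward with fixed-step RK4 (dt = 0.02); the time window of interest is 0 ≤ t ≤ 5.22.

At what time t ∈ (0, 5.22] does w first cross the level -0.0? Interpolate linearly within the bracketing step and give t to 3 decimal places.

t=0.000: state=(0.710, -0.390)
step 1 (dt=0.02): k1=(1.730, 0.242), k2=(1.736, 0.244), k3=(1.736, 0.244), k4=(1.741, 0.246); state += dt/6·(k1+2k2+2k3+k4)
t=0.020: state=(0.745, -0.385)
t=0.040: state=(0.780, -0.380)
t=0.060: state=(0.815, -0.375)
continuing one RK4 step at a time; state shown every 10 steps (Δt=0.2):
t=0.200: state=(1.062, -0.337)
t=0.400: state=(1.393, -0.277)
t=0.600: state=(1.656, -0.209)
t=0.800: state=(1.832, -0.137)
t=1.000: state=(1.931, -0.063)
t=1.160: state=(1.971, -0.004)
next step: t=1.180: state=(1.974, 0.003) — w has crossed -0.0
linear interpolation between t=1.160 (-0.00415) and t=1.180 (0.00324) → t≈1.171

t = 1.171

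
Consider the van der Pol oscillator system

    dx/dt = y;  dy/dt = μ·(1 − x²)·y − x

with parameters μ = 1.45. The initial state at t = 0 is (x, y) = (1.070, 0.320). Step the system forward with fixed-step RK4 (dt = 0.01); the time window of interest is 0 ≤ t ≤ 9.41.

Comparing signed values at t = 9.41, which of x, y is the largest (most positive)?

largest component: y

t=0.000: state=(1.070, 0.320)
step 1 (dt=0.01): k1=(0.320, -1.137), k2=(0.314, -1.139), k3=(0.314, -1.139), k4=(0.309, -1.141); state += dt/6·(k1+2k2+2k3+k4)
t=0.010: state=(1.073, 0.309)
t=0.020: state=(1.076, 0.297)
t=0.030: state=(1.079, 0.286)
continuing one RK4 step at a time; state shown every 50 steps (Δt=0.5):
t=0.500: state=(1.088, -0.236)
t=1.000: state=(0.844, -0.751)
t=1.500: state=(0.287, -1.579)
t=2.000: state=(-0.839, -2.805)
t=2.500: state=(-1.849, -0.779)
t=3.000: state=(-1.886, 0.310)
t=3.500: state=(-1.670, 0.524)
t=4.000: state=(-1.366, 0.708)
t=4.500: state=(-0.933, 1.079)
t=5.000: state=(-0.186, 2.072)
t=5.500: state=(1.208, 3.007)
t=6.000: state=(2.001, 0.273)
t=6.500: state=(1.919, -0.384)
t=7.000: state=(1.688, -0.531)
t=7.500: state=(1.384, -0.700)
t=8.000: state=(0.958, -1.054)
t=8.500: state=(0.234, -2.003)
t=9.000: state=(-1.138, -3.074)
t=9.410: state=(-1.946, -0.727)
compare at T: x=-1.946, y=-0.727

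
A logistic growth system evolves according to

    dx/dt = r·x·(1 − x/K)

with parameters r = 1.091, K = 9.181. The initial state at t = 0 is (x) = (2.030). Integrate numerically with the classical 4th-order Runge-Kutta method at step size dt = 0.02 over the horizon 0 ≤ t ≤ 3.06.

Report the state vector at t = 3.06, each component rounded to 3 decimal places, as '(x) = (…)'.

(x) = (8.161)

t=0.000: state=(2.030)
step 1 (dt=0.02): k1=(1.725), k2=(1.735), k3=(1.736), k4=(1.746); state += dt/6·(k1+2k2+2k3+k4)
t=0.020: state=(2.065)
t=0.040: state=(2.100)
t=0.060: state=(2.135)
continuing one RK4 step at a time; state shown every 5 steps (Δt=0.1):
t=0.100: state=(2.208)
t=0.200: state=(2.396)
t=0.300: state=(2.594)
t=0.400: state=(2.802)
t=0.500: state=(3.019)
t=0.600: state=(3.244)
t=0.700: state=(3.476)
t=0.800: state=(3.714)
t=0.900: state=(3.958)
t=1.000: state=(4.205)
t=1.100: state=(4.455)
t=1.200: state=(4.705)
t=1.300: state=(4.955)
t=1.400: state=(5.202)
t=1.500: state=(5.446)
t=1.600: state=(5.685)
t=1.700: state=(5.918)
t=1.800: state=(6.144)
t=1.900: state=(6.361)
t=2.000: state=(6.570)
t=2.100: state=(6.769)
t=2.200: state=(6.958)
t=2.300: state=(7.137)
t=2.400: state=(7.305)
t=2.500: state=(7.462)
t=2.600: state=(7.610)
t=2.700: state=(7.747)
t=2.800: state=(7.874)
t=2.900: state=(7.991)
t=3.000: state=(8.100)
t=3.060: state=(8.161)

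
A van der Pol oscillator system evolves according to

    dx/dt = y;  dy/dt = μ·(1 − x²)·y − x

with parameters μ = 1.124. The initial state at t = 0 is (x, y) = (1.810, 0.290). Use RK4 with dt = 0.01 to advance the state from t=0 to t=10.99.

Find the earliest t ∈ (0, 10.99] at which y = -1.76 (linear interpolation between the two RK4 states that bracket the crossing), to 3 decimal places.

t = 1.949

t=0.000: state=(1.810, 0.290)
step 1 (dt=0.01): k1=(0.290, -2.552), k2=(0.277, -2.522), k3=(0.277, -2.523), k4=(0.265, -2.493); state += dt/6·(k1+2k2+2k3+k4)
t=0.010: state=(1.813, 0.265)
t=0.020: state=(1.815, 0.240)
t=0.030: state=(1.818, 0.216)
continuing one RK4 step at a time; state shown every 50 steps (Δt=0.5):
t=0.500: state=(1.737, -0.434)
t=1.000: state=(1.442, -0.728)
t=1.500: state=(0.996, -1.093)
t=1.940: state=(0.390, -1.741)
next step: t=1.950: state=(0.372, -1.762) — y has crossed -1.76
linear interpolation between t=1.940 (-1.74127) and t=1.950 (-1.76191) → t≈1.949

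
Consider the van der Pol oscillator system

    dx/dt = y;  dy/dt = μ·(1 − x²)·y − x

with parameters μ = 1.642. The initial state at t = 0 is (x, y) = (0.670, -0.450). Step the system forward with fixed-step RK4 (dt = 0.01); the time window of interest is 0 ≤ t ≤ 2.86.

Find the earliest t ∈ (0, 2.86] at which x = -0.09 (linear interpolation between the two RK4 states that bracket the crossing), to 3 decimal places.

t=0.000: state=(0.670, -0.450)
step 1 (dt=0.01): k1=(-0.450, -1.077), k2=(-0.455, -1.082), k3=(-0.455, -1.082), k4=(-0.461, -1.087); state += dt/6·(k1+2k2+2k3+k4)
t=0.010: state=(0.665, -0.461)
t=0.020: state=(0.661, -0.472)
t=0.030: state=(0.656, -0.483)
continuing one RK4 step at a time; state shown every 10 steps (Δt=0.1):
t=0.100: state=(0.619, -0.563)
t=0.200: state=(0.557, -0.689)
t=0.300: state=(0.481, -0.832)
t=0.400: state=(0.390, -0.997)
t=0.500: state=(0.281, -1.190)
t=0.600: state=(0.151, -1.414)
t=0.700: state=(-0.003, -1.673)
t=0.740: state=(-0.072, -1.785)
next step: t=0.750: state=(-0.090, -1.814) — x has crossed -0.09
linear interpolation between t=0.740 (-0.07243) and t=0.750 (-0.09043) → t≈0.750

t = 0.750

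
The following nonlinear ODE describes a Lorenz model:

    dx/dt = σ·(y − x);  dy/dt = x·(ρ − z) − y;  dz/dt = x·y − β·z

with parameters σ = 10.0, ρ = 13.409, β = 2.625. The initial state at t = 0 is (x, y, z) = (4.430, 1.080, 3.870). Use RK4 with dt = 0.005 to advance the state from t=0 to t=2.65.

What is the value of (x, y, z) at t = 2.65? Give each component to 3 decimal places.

t=0.000: state=(4.430, 1.080, 3.870)
step 1 (dt=0.005): k1=(-33.500, 41.178, -5.374), k2=(-31.633, 40.334, -4.982), k3=(-31.701, 40.377, -4.988), k4=(-29.896, 39.570, -4.618); state += dt/6·(k1+2k2+2k3+k4)
t=0.005: state=(4.272, 1.282, 3.845)
t=0.010: state=(4.131, 1.476, 3.824)
t=0.015: state=(4.006, 1.663, 3.806)
continuing one RK4 step at a time; state shown every 20 steps (Δt=0.1):
t=0.100: state=(3.559, 4.324, 3.876)
t=0.200: state=(5.196, 7.541, 5.264)
t=0.300: state=(7.894, 10.645, 9.470)
t=0.400: state=(9.727, 10.096, 15.901)
t=0.500: state=(8.261, 5.309, 18.552)
t=0.600: state=(5.042, 2.088, 16.287)
t=0.700: state=(2.837, 1.392, 13.065)
t=0.800: state=(1.988, 1.633, 10.347)
t=0.900: state=(1.970, 2.242, 8.284)
t=1.000: state=(2.491, 3.263, 6.904)
t=1.100: state=(3.544, 4.899, 6.391)
t=1.200: state=(5.221, 7.199, 7.270)
t=1.300: state=(7.315, 9.331, 10.288)
t=1.400: state=(8.672, 9.062, 14.716)
t=1.500: state=(7.854, 5.988, 16.956)
t=1.600: state=(5.622, 3.385, 15.730)
t=1.700: state=(3.827, 2.550, 13.255)
t=1.800: state=(3.052, 2.728, 10.954)
t=1.900: state=(3.085, 3.439, 9.237)
t=2.000: state=(3.720, 4.628, 8.301)
t=2.100: state=(4.881, 6.273, 8.455)
t=2.200: state=(6.398, 7.939, 10.096)
t=2.300: state=(7.652, 8.432, 12.998)
t=2.400: state=(7.682, 6.939, 15.342)
t=2.500: state=(6.406, 4.812, 15.431)
t=2.600: state=(4.903, 3.633, 13.897)
t=2.650: state=(4.357, 3.451, 12.948)

(x, y, z) = (4.357, 3.451, 12.948)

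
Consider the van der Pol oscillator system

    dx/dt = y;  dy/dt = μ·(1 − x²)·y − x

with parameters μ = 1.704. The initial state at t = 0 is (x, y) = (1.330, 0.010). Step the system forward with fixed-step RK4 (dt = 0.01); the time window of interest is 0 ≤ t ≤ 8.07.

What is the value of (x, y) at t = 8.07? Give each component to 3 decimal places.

(x, y) = (1.074, -0.876)

t=0.000: state=(1.330, 0.010)
step 1 (dt=0.01): k1=(0.010, -1.343), k2=(0.003, -1.334), k3=(0.003, -1.334), k4=(-0.003, -1.326); state += dt/6·(k1+2k2+2k3+k4)
t=0.010: state=(1.330, -0.003)
t=0.020: state=(1.330, -0.017)
t=0.030: state=(1.330, -0.030)
continuing one RK4 step at a time; state shown every 50 steps (Δt=0.5):
t=0.500: state=(1.197, -0.497)
t=1.000: state=(0.836, -0.988)
t=1.500: state=(0.098, -2.172)
t=2.000: state=(-1.376, -2.906)
t=2.500: state=(-1.992, -0.041)
t=3.000: state=(-1.872, 0.375)
t=3.500: state=(-1.657, 0.483)
t=4.000: state=(-1.382, 0.630)
t=4.500: state=(-0.999, 0.951)
t=5.000: state=(-0.333, 1.893)
t=5.500: state=(1.078, 3.416)
t=6.000: state=(2.003, 0.298)
t=6.500: state=(1.930, -0.344)
t=7.000: state=(1.729, -0.453)
t=7.500: state=(1.474, -0.576)
t=8.000: state=(1.133, -0.821)
t=8.070: state=(1.074, -0.876)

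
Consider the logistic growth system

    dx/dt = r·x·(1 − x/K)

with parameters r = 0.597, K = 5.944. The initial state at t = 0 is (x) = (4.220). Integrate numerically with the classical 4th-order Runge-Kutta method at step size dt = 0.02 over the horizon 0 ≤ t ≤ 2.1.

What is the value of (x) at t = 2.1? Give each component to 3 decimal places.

t=0.000: state=(4.220)
step 1 (dt=0.02): k1=(0.731), k2=(0.729), k3=(0.729), k4=(0.727); state += dt/6·(k1+2k2+2k3+k4)
t=0.020: state=(4.235)
t=0.040: state=(4.249)
t=0.060: state=(4.264)
continuing one RK4 step at a time; state shown every 5 steps (Δt=0.1):
t=0.100: state=(4.292)
t=0.200: state=(4.362)
t=0.300: state=(4.431)
t=0.400: state=(4.497)
t=0.500: state=(4.561)
t=0.600: state=(4.624)
t=0.700: state=(4.684)
t=0.800: state=(4.742)
t=0.900: state=(4.799)
t=1.000: state=(4.853)
t=1.100: state=(4.905)
t=1.200: state=(4.955)
t=1.300: state=(5.003)
t=1.400: state=(5.050)
t=1.500: state=(5.094)
t=1.600: state=(5.137)
t=1.700: state=(5.177)
t=1.800: state=(5.216)
t=1.900: state=(5.254)
t=2.000: state=(5.289)
t=2.100: state=(5.323)

(x) = (5.323)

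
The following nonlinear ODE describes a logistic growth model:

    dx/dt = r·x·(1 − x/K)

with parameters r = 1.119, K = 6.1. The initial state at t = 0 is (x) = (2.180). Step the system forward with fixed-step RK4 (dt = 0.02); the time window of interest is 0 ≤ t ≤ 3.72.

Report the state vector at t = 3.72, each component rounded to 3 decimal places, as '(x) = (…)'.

(x) = (5.934)

t=0.000: state=(2.180)
step 1 (dt=0.02): k1=(1.568), k2=(1.573), k3=(1.573), k4=(1.577); state += dt/6·(k1+2k2+2k3+k4)
t=0.020: state=(2.211)
t=0.040: state=(2.243)
t=0.060: state=(2.275)
continuing one RK4 step at a time; state shown every 10 steps (Δt=0.2):
t=0.200: state=(2.502)
t=0.400: state=(2.838)
t=0.600: state=(3.179)
t=0.800: state=(3.517)
t=1.000: state=(3.843)
t=1.200: state=(4.151)
t=1.400: state=(4.435)
t=1.600: state=(4.692)
t=1.800: state=(4.920)
t=2.000: state=(5.118)
t=2.200: state=(5.289)
t=2.400: state=(5.434)
t=2.600: state=(5.555)
t=2.800: state=(5.657)
t=3.000: state=(5.740)
t=3.200: state=(5.809)
t=3.400: state=(5.865)
t=3.600: state=(5.911)
t=3.720: state=(5.934)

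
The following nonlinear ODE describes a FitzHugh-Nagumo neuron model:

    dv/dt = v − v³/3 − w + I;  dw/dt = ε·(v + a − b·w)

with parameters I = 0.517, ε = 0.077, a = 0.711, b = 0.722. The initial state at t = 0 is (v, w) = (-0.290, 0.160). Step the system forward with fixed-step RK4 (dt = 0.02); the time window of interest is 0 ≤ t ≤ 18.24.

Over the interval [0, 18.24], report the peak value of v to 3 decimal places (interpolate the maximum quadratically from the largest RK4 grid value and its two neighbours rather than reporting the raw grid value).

max v = 1.690

t=0.000: state=(-0.290, 0.160)
step 1 (dt=0.02): k1=(0.075, 0.024), k2=(0.076, 0.024), k3=(0.076, 0.024), k4=(0.076, 0.024); state += dt/6·(k1+2k2+2k3+k4)
t=0.020: state=(-0.288, 0.160)
t=0.040: state=(-0.287, 0.161)
t=0.060: state=(-0.285, 0.161)
continuing one RK4 step at a time; state shown every 50 steps (Δt=1):
t=1.000: state=(-0.183, 0.186)
t=2.000: state=(0.046, 0.223)
t=3.000: state=(0.574, 0.285)
t=4.000: state=(1.366, 0.397)
t=5.000: state=(1.679, 0.546)
t=6.000: state=(1.667, 0.696)
t=7.000: state=(1.597, 0.834)
t=8.000: state=(1.515, 0.959)
t=9.000: state=(1.426, 1.070)
t=10.000: state=(1.327, 1.169)
t=11.000: state=(1.216, 1.254)
t=12.000: state=(1.082, 1.326)
t=13.000: state=(0.908, 1.382)
t=14.000: state=(0.642, 1.420)
t=15.000: state=(0.115, 1.427)
t=16.000: state=(-1.120, 1.370)
t=17.000: state=(-1.949, 1.225)
t=18.000: state=(-1.973, 1.064)
t=18.240: state=(-1.963, 1.027)
largest grid value and its neighbours: v(5.320)=1.68996, v(5.340)=1.68998, v(5.360)=1.68995
parabola through these three points peaks at t≈5.339 with v≈1.68998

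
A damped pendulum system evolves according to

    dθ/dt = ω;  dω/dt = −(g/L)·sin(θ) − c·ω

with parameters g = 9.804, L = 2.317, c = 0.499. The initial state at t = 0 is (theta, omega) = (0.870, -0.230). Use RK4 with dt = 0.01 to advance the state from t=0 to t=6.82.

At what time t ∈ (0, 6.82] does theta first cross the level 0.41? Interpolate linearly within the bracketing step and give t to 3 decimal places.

t=0.000: state=(0.870, -0.230)
step 1 (dt=0.01): k1=(-0.230, -3.119), k2=(-0.246, -3.108), k3=(-0.246, -3.108), k4=(-0.261, -3.097); state += dt/6·(k1+2k2+2k3+k4)
t=0.010: state=(0.868, -0.261)
t=0.020: state=(0.865, -0.292)
t=0.030: state=(0.862, -0.323)
continuing one RK4 step at a time; state shown every 25 steps (Δt=0.25):
t=0.250: state=(0.722, -0.922)
t=0.500: state=(0.430, -1.359)
t=0.510: state=(0.417, -1.369)
next step: t=0.520: state=(0.403, -1.379) — theta has crossed 0.41
linear interpolation between t=0.510 (0.41671) and t=0.520 (0.40296) → t≈0.515

t = 0.515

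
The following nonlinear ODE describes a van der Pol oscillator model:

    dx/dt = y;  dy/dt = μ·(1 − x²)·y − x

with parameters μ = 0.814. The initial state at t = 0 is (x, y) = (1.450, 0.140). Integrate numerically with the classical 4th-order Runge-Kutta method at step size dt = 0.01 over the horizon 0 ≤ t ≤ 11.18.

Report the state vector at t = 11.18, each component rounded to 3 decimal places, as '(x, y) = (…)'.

(x, y) = (-0.539, 1.638)

t=0.000: state=(1.450, 0.140)
step 1 (dt=0.01): k1=(0.140, -1.576), k2=(0.132, -1.569), k3=(0.132, -1.569), k4=(0.124, -1.563); state += dt/6·(k1+2k2+2k3+k4)
t=0.010: state=(1.451, 0.124)
t=0.020: state=(1.452, 0.109)
t=0.030: state=(1.453, 0.093)
continuing one RK4 step at a time; state shown every 50 steps (Δt=0.5):
t=0.500: state=(1.349, -0.494)
t=1.000: state=(0.982, -0.976)
t=1.500: state=(0.350, -1.591)
t=2.000: state=(-0.630, -2.254)
t=2.500: state=(-1.628, -1.380)
t=3.000: state=(-1.921, 0.051)
t=3.500: state=(-1.732, 0.616)
t=4.000: state=(-1.340, 0.953)
t=4.500: state=(-0.756, 1.427)
t=5.000: state=(0.144, 2.211)
t=5.500: state=(1.333, 2.167)
t=6.000: state=(1.971, 0.388)
t=6.500: state=(1.910, -0.464)
t=7.000: state=(1.588, -0.802)
t=7.500: state=(1.105, -1.156)
t=8.000: state=(0.387, -1.775)
t=8.500: state=(-0.703, -2.490)
t=9.000: state=(-1.757, -1.329)
t=9.500: state=(-2.000, 0.141)
t=10.000: state=(-1.784, 0.643)
t=10.500: state=(-1.387, 0.948)
t=11.000: state=(-0.811, 1.397)
t=11.180: state=(-0.539, 1.638)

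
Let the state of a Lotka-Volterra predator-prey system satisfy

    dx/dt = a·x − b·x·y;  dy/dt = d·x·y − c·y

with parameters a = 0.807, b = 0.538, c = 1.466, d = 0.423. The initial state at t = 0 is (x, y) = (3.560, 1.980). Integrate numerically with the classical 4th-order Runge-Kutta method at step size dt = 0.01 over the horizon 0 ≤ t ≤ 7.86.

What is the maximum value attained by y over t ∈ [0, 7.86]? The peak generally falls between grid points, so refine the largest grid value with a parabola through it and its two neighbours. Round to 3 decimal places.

t=0.000: state=(3.560, 1.980)
step 1 (dt=0.01): k1=(-0.919, 0.079), k2=(-0.919, 0.075), k3=(-0.919, 0.075), k4=(-0.918, 0.071); state += dt/6·(k1+2k2+2k3+k4)
t=0.010: state=(3.551, 1.981)
t=0.020: state=(3.542, 1.981)
t=0.030: state=(3.532, 1.982)
continuing one RK4 step at a time; state shown every 50 steps (Δt=0.5):
t=0.500: state=(3.138, 1.928)
t=1.000: state=(2.862, 1.742)
t=1.500: state=(2.765, 1.513)
t=2.000: state=(2.835, 1.311)
t=2.500: state=(3.045, 1.170)
t=3.000: state=(3.362, 1.105)
t=3.500: state=(3.737, 1.125)
t=4.000: state=(4.081, 1.237)
t=4.500: state=(4.268, 1.443)
t=5.000: state=(4.186, 1.704)
t=5.500: state=(3.840, 1.920)
t=6.000: state=(3.387, 1.981)
t=6.500: state=(3.012, 1.868)
t=7.000: state=(2.804, 1.655)
t=7.500: state=(2.774, 1.430)
t=7.860: state=(2.850, 1.293)
largest grid value and its neighbours: y(5.900)=1.98402, y(5.910)=1.98407, y(5.920)=1.98405
parabola through these three points peaks at t≈5.912 with y≈1.98407

max y = 1.984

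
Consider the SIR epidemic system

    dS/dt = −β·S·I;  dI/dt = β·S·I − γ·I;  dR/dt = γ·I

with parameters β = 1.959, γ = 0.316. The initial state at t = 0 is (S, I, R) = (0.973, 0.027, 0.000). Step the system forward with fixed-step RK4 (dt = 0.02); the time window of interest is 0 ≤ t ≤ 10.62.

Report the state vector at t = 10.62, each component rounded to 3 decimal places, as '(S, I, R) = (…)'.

(S, I, R) = (0.003, 0.077, 0.920)

t=0.000: state=(0.973, 0.027, 0.000)
step 1 (dt=0.02): k1=(-0.051, 0.043, 0.009), k2=(-0.052, 0.044, 0.009), k3=(-0.052, 0.044, 0.009), k4=(-0.053, 0.044, 0.009); state += dt/6·(k1+2k2+2k3+k4)
t=0.020: state=(0.972, 0.028, 0.000)
t=0.040: state=(0.971, 0.029, 0.000)
t=0.060: state=(0.970, 0.030, 0.001)
continuing one RK4 step at a time; state shown every 25 steps (Δt=0.5):
t=0.500: state=(0.935, 0.059, 0.006)
t=1.000: state=(0.858, 0.121, 0.020)
t=1.500: state=(0.727, 0.226, 0.047)
t=2.000: state=(0.545, 0.361, 0.093)
t=2.500: state=(0.360, 0.480, 0.160)
t=3.000: state=(0.217, 0.541, 0.242)
t=3.500: state=(0.127, 0.545, 0.328)
t=4.000: state=(0.076, 0.512, 0.412)
t=4.500: state=(0.047, 0.464, 0.489)
t=5.000: state=(0.031, 0.411, 0.558)
t=5.500: state=(0.021, 0.360, 0.619)
t=6.000: state=(0.015, 0.313, 0.672)
t=6.500: state=(0.011, 0.270, 0.718)
t=7.000: state=(0.009, 0.233, 0.758)
t=7.500: state=(0.007, 0.201, 0.792)
t=8.000: state=(0.006, 0.172, 0.822)
t=8.500: state=(0.005, 0.148, 0.847)
t=9.000: state=(0.004, 0.127, 0.869)
t=9.500: state=(0.004, 0.109, 0.887)
t=10.000: state=(0.004, 0.093, 0.903)
t=10.500: state=(0.003, 0.080, 0.917)
t=10.620: state=(0.003, 0.077, 0.920)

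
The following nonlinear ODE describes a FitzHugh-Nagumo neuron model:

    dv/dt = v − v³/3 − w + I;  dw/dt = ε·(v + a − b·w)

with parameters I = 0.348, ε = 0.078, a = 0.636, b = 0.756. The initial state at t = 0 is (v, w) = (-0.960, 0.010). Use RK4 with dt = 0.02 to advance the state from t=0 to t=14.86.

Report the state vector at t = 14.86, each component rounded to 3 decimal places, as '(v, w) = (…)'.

t=0.000: state=(-0.960, 0.010)
step 1 (dt=0.02): k1=(-0.327, -0.026), k2=(-0.327, -0.026), k3=(-0.327, -0.026), k4=(-0.327, -0.026); state += dt/6·(k1+2k2+2k3+k4)
t=0.020: state=(-0.967, 0.009)
t=0.040: state=(-0.973, 0.009)
t=0.060: state=(-0.980, 0.008)
continuing one RK4 step at a time; state shown every 25 steps (Δt=0.5):
t=0.500: state=(-1.119, -0.006)
t=1.000: state=(-1.250, -0.027)
t=1.500: state=(-1.341, -0.052)
t=2.000: state=(-1.391, -0.078)
t=2.500: state=(-1.412, -0.105)
t=3.000: state=(-1.414, -0.132)
t=3.500: state=(-1.405, -0.158)
t=4.000: state=(-1.390, -0.183)
t=4.500: state=(-1.370, -0.206)
t=5.000: state=(-1.348, -0.228)
t=5.500: state=(-1.325, -0.248)
t=6.000: state=(-1.302, -0.267)
t=6.500: state=(-1.277, -0.284)
t=7.000: state=(-1.252, -0.300)
t=7.500: state=(-1.226, -0.315)
t=8.000: state=(-1.201, -0.328)
t=8.500: state=(-1.174, -0.340)
t=9.000: state=(-1.148, -0.350)
t=9.500: state=(-1.120, -0.359)
t=10.000: state=(-1.092, -0.366)
t=10.500: state=(-1.064, -0.373)
t=11.000: state=(-1.034, -0.378)
t=11.500: state=(-1.003, -0.382)
t=12.000: state=(-0.971, -0.384)
t=12.500: state=(-0.937, -0.385)
t=13.000: state=(-0.900, -0.385)
t=13.500: state=(-0.861, -0.383)
t=14.000: state=(-0.817, -0.380)
t=14.500: state=(-0.768, -0.375)
t=14.860: state=(-0.728, -0.370)

(v, w) = (-0.728, -0.370)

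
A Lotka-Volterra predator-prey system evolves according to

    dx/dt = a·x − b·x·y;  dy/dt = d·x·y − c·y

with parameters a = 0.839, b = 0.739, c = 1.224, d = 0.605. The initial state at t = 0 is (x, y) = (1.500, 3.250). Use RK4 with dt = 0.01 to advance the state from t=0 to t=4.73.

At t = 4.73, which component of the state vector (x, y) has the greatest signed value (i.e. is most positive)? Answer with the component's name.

t=0.000: state=(1.500, 3.250)
step 1 (dt=0.01): k1=(-2.344, -1.029), k2=(-2.320, -1.050), k3=(-2.320, -1.050), k4=(-2.296, -1.071); state += dt/6·(k1+2k2+2k3+k4)
t=0.010: state=(1.477, 3.240)
t=0.020: state=(1.454, 3.229)
t=0.030: state=(1.432, 3.217)
continuing one RK4 step at a time; state shown every 20 steps (Δt=0.2):
t=0.200: state=(1.118, 2.976)
t=0.400: state=(0.874, 2.625)
t=0.600: state=(0.720, 2.262)
t=0.800: state=(0.626, 1.920)
t=1.000: state=(0.570, 1.615)
t=1.200: state=(0.542, 1.352)
t=1.400: state=(0.534, 1.130)
t=1.600: state=(0.542, 0.944)
t=1.800: state=(0.564, 0.790)
t=2.000: state=(0.599, 0.663)
t=2.200: state=(0.648, 0.560)
t=2.400: state=(0.710, 0.476)
t=2.600: state=(0.786, 0.408)
t=2.800: state=(0.879, 0.353)
t=3.000: state=(0.991, 0.309)
t=3.200: state=(1.122, 0.275)
t=3.400: state=(1.277, 0.249)
t=3.600: state=(1.458, 0.230)
t=3.800: state=(1.668, 0.217)
t=4.000: state=(1.912, 0.211)
t=4.200: state=(2.191, 0.212)
t=4.400: state=(2.511, 0.220)
t=4.600: state=(2.871, 0.239)
t=4.730: state=(3.126, 0.258)
compare at T: x=3.126, y=0.258

largest component: x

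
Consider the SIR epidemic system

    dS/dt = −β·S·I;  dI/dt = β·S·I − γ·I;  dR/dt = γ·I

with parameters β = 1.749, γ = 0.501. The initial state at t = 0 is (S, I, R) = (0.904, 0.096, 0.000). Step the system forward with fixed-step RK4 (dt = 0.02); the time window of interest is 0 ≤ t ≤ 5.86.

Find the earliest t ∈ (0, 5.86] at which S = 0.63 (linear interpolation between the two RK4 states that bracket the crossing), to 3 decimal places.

t=0.000: state=(0.904, 0.096, 0.000)
step 1 (dt=0.02): k1=(-0.152, 0.104, 0.048), k2=(-0.153, 0.105, 0.049), k3=(-0.153, 0.105, 0.049), k4=(-0.155, 0.105, 0.049); state += dt/6·(k1+2k2+2k3+k4)
t=0.020: state=(0.901, 0.098, 0.001)
t=0.040: state=(0.898, 0.100, 0.002)
t=0.060: state=(0.895, 0.102, 0.003)
continuing one RK4 step at a time; state shown every 10 steps (Δt=0.2):
t=0.200: state=(0.871, 0.118, 0.011)
t=0.400: state=(0.832, 0.144, 0.024)
t=0.600: state=(0.787, 0.173, 0.040)
t=0.800: state=(0.737, 0.205, 0.059)
t=1.000: state=(0.682, 0.237, 0.081)
t=1.160: state=(0.636, 0.264, 0.101)
next step: t=1.180: state=(0.630, 0.267, 0.104) — S has crossed 0.63
linear interpolation between t=1.160 (0.63557) and t=1.180 (0.62971) → t≈1.179

t = 1.179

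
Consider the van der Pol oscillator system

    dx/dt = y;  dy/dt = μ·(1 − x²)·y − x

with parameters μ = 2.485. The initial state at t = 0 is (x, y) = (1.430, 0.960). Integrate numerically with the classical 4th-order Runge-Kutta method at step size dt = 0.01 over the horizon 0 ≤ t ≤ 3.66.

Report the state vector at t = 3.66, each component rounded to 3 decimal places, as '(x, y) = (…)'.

t=0.000: state=(1.430, 0.960)
step 1 (dt=0.01): k1=(0.960, -3.923), k2=(0.940, -3.909), k3=(0.940, -3.908), k4=(0.921, -3.892); state += dt/6·(k1+2k2+2k3+k4)
t=0.010: state=(1.439, 0.921)
t=0.020: state=(1.448, 0.882)
t=0.030: state=(1.457, 0.844)
continuing one RK4 step at a time; state shown every 20 steps (Δt=0.2):
t=0.200: state=(1.551, 0.293)
t=0.400: state=(1.568, -0.080)
t=0.600: state=(1.531, -0.264)
t=0.800: state=(1.467, -0.366)
t=1.000: state=(1.386, -0.443)
t=1.200: state=(1.290, -0.522)
t=1.400: state=(1.176, -0.621)
t=1.600: state=(1.039, -0.765)
t=1.800: state=(0.865, -0.996)
t=2.000: state=(0.629, -1.403)
t=2.200: state=(0.279, -2.177)
t=2.400: state=(-0.283, -3.542)
t=2.600: state=(-1.110, -4.346)
t=2.800: state=(-1.791, -2.116)
t=3.000: state=(-2.005, -0.340)
t=3.200: state=(-2.015, 0.133)
t=3.400: state=(-1.975, 0.239)
t=3.600: state=(-1.924, 0.271)
t=3.660: state=(-1.907, 0.277)

(x, y) = (-1.907, 0.277)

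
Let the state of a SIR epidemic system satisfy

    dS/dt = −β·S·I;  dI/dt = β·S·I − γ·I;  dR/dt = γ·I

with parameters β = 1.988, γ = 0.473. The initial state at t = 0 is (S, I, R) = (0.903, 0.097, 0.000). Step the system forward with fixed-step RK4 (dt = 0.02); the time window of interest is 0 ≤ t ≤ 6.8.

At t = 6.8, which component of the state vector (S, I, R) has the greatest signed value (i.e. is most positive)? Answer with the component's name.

largest component: R

t=0.000: state=(0.903, 0.097, 0.000)
step 1 (dt=0.02): k1=(-0.174, 0.128, 0.046), k2=(-0.176, 0.130, 0.046), k3=(-0.176, 0.130, 0.046), k4=(-0.178, 0.131, 0.047); state += dt/6·(k1+2k2+2k3+k4)
t=0.020: state=(0.899, 0.100, 0.001)
t=0.040: state=(0.896, 0.102, 0.002)
t=0.060: state=(0.892, 0.105, 0.003)
continuing one RK4 step at a time; state shown every 25 steps (Δt=0.5):
t=0.500: state=(0.790, 0.178, 0.032)
t=1.000: state=(0.628, 0.286, 0.087)
t=1.500: state=(0.449, 0.385, 0.166)
t=2.000: state=(0.297, 0.439, 0.265)
t=2.500: state=(0.191, 0.439, 0.370)
t=3.000: state=(0.125, 0.405, 0.470)
t=3.500: state=(0.086, 0.354, 0.560)
t=4.000: state=(0.062, 0.301, 0.637)
t=4.500: state=(0.047, 0.250, 0.702)
t=5.000: state=(0.038, 0.206, 0.756)
t=5.500: state=(0.031, 0.168, 0.800)
t=6.000: state=(0.027, 0.137, 0.836)
t=6.500: state=(0.024, 0.111, 0.866)
t=6.800: state=(0.022, 0.097, 0.880)
compare at T: S=0.022, I=0.097, R=0.880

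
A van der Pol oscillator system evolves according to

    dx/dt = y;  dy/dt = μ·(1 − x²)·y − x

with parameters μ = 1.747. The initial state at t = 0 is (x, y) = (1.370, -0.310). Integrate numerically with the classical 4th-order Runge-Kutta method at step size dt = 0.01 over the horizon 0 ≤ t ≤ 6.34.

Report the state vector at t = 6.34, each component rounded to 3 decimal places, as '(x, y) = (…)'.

(x, y) = (1.931, -0.339)

t=0.000: state=(1.370, -0.310)
step 1 (dt=0.01): k1=(-0.310, -0.895), k2=(-0.314, -0.889), k3=(-0.314, -0.889), k4=(-0.319, -0.883); state += dt/6·(k1+2k2+2k3+k4)
t=0.010: state=(1.367, -0.319)
t=0.020: state=(1.364, -0.328)
t=0.030: state=(1.360, -0.336)
continuing one RK4 step at a time; state shown every 25 steps (Δt=0.25):
t=0.250: state=(1.267, -0.508)
t=0.500: state=(1.117, -0.696)
t=0.750: state=(0.915, -0.939)
t=1.000: state=(0.636, -1.325)
t=1.250: state=(0.227, -2.008)
t=1.500: state=(-0.401, -3.044)
t=1.750: state=(-1.231, -3.244)
t=2.000: state=(-1.831, -1.412)
t=2.250: state=(-1.999, -0.143)
t=2.500: state=(-1.976, 0.241)
t=2.750: state=(-1.900, 0.355)
t=3.000: state=(-1.803, 0.410)
t=3.250: state=(-1.695, 0.458)
t=3.500: state=(-1.574, 0.513)
t=3.750: state=(-1.437, 0.586)
t=4.000: state=(-1.278, 0.692)
t=4.250: state=(-1.086, 0.854)
t=4.500: state=(-0.842, 1.124)
t=4.750: state=(-0.507, 1.609)
t=5.000: state=(-0.005, 2.478)
t=5.250: state=(0.749, 3.464)
t=5.500: state=(1.565, 2.609)
t=5.750: state=(1.960, 0.693)
t=6.000: state=(2.015, -0.092)
t=6.250: state=(1.960, -0.306)
t=6.340: state=(1.931, -0.339)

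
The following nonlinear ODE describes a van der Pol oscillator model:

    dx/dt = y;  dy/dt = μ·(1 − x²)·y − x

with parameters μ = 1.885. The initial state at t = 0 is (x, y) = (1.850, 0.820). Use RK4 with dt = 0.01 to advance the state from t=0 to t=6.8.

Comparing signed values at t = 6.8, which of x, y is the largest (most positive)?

largest component: y

t=0.000: state=(1.850, 0.820)
step 1 (dt=0.01): k1=(0.820, -5.594), k2=(0.792, -5.493), k3=(0.793, -5.495), k4=(0.765, -5.394); state += dt/6·(k1+2k2+2k3+k4)
t=0.010: state=(1.858, 0.765)
t=0.020: state=(1.865, 0.712)
t=0.030: state=(1.872, 0.661)
continuing one RK4 step at a time; state shown every 25 steps (Δt=0.25):
t=0.250: state=(1.928, -0.034)
t=0.500: state=(1.882, -0.284)
t=0.750: state=(1.799, -0.370)
t=1.000: state=(1.700, -0.422)
t=1.250: state=(1.588, -0.474)
t=1.500: state=(1.461, -0.540)
t=1.750: state=(1.316, -0.632)
t=2.000: state=(1.141, -0.772)
t=2.250: state=(0.922, -1.003)
t=2.500: state=(0.625, -1.419)
t=2.750: state=(0.181, -2.211)
t=3.000: state=(-0.519, -3.404)
t=3.250: state=(-1.405, -3.177)
t=3.500: state=(-1.923, -0.999)
t=3.750: state=(-2.019, 0.019)
t=4.000: state=(-1.975, 0.273)
t=4.250: state=(-1.896, 0.348)
t=4.500: state=(-1.804, 0.389)
t=4.750: state=(-1.702, 0.429)
t=5.000: state=(-1.589, 0.477)
t=5.250: state=(-1.462, 0.541)
t=5.500: state=(-1.316, 0.633)
t=5.750: state=(-1.142, 0.772)
t=6.000: state=(-0.922, 1.003)
t=6.250: state=(-0.625, 1.419)
t=6.500: state=(-0.182, 2.210)
t=6.750: state=(0.519, 3.403)
t=6.800: state=(0.693, 3.581)
compare at T: x=0.693, y=3.581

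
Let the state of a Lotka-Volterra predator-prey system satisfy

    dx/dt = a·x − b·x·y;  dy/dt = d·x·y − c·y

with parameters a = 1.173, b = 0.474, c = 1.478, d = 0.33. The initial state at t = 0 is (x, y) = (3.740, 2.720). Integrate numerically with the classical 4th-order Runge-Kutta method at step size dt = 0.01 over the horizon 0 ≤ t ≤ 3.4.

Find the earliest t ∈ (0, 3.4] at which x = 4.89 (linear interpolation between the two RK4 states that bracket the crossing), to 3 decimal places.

t = 2.048

t=0.000: state=(3.740, 2.720)
step 1 (dt=0.01): k1=(-0.435, -0.663), k2=(-0.429, -0.664), k3=(-0.429, -0.664), k4=(-0.423, -0.665); state += dt/6·(k1+2k2+2k3+k4)
t=0.010: state=(3.736, 2.713)
t=0.020: state=(3.732, 2.707)
t=0.030: state=(3.728, 2.700)
continuing one RK4 step at a time; state shown every 20 steps (Δt=0.2):
t=0.200: state=(3.677, 2.585)
t=0.400: state=(3.663, 2.450)
t=0.600: state=(3.694, 2.323)
t=0.800: state=(3.768, 2.211)
t=1.000: state=(3.881, 2.117)
t=1.200: state=(4.030, 2.045)
t=1.400: state=(4.208, 1.996)
t=1.600: state=(4.409, 1.974)
t=1.800: state=(4.623, 1.979)
t=2.000: state=(4.839, 2.012)
t=2.040: state=(4.882, 2.022)
next step: t=2.050: state=(4.892, 2.025) — x has crossed 4.89
linear interpolation between t=2.040 (4.88158) and t=2.050 (4.89203) → t≈2.048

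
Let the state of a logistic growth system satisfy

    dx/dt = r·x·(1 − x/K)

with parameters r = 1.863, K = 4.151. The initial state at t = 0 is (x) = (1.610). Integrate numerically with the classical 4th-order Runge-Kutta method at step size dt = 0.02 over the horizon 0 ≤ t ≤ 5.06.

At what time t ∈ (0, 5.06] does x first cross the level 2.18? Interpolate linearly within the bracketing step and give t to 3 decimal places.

t=0.000: state=(1.610)
step 1 (dt=0.02): k1=(1.836), k2=(1.844), k3=(1.844), k4=(1.851); state += dt/6·(k1+2k2+2k3+k4)
t=0.020: state=(1.647)
t=0.040: state=(1.684)
t=0.060: state=(1.721)
continuing one RK4 step at a time; state shown every 10 steps (Δt=0.2):
t=0.200: state=(1.989)
t=0.280: state=(2.143)
next step: t=0.300: state=(2.182) — x has crossed 2.18
linear interpolation between t=0.280 (2.14326) and t=0.300 (2.18186) → t≈0.299

t = 0.299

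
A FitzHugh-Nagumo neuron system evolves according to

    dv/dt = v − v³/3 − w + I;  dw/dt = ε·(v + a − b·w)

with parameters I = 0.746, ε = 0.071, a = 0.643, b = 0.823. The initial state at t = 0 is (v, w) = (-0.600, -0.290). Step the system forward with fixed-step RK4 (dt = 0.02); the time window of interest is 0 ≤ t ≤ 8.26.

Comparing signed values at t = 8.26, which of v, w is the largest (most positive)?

t=0.000: state=(-0.600, -0.290)
step 1 (dt=0.02): k1=(0.508, 0.020), k2=(0.511, 0.020), k3=(0.511, 0.020), k4=(0.514, 0.021); state += dt/6·(k1+2k2+2k3+k4)
t=0.020: state=(-0.590, -0.290)
t=0.040: state=(-0.579, -0.289)
t=0.060: state=(-0.569, -0.289)
continuing one RK4 step at a time; state shown every 25 steps (Δt=0.5):
t=0.500: state=(-0.296, -0.275)
t=1.000: state=(0.168, -0.248)
t=1.500: state=(0.873, -0.200)
t=2.000: state=(1.598, -0.128)
t=2.500: state=(1.933, -0.039)
t=3.000: state=(2.001, 0.054)
t=3.500: state=(1.992, 0.145)
t=4.000: state=(1.967, 0.232)
t=4.500: state=(1.938, 0.317)
t=5.000: state=(1.908, 0.397)
t=5.500: state=(1.879, 0.475)
t=6.000: state=(1.849, 0.549)
t=6.500: state=(1.819, 0.619)
t=7.000: state=(1.789, 0.687)
t=7.500: state=(1.759, 0.752)
t=8.000: state=(1.728, 0.814)
t=8.260: state=(1.713, 0.845)
compare at T: v=1.713, w=0.845

largest component: v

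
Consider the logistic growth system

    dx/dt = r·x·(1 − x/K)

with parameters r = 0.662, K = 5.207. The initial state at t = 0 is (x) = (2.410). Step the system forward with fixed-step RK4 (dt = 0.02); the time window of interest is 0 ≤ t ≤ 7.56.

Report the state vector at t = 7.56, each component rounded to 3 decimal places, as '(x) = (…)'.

(x) = (5.167)

t=0.000: state=(2.410)
step 1 (dt=0.02): k1=(0.857), k2=(0.857), k3=(0.857), k4=(0.858); state += dt/6·(k1+2k2+2k3+k4)
t=0.020: state=(2.427)
t=0.040: state=(2.444)
t=0.060: state=(2.461)
continuing one RK4 step at a time; state shown every 25 steps (Δt=0.5):
t=0.500: state=(2.840)
t=1.000: state=(3.257)
t=1.500: state=(3.641)
t=2.000: state=(3.978)
t=2.500: state=(4.262)
t=3.000: state=(4.492)
t=3.500: state=(4.672)
t=4.000: state=(4.812)
t=4.500: state=(4.917)
t=5.000: state=(4.995)
t=5.500: state=(5.053)
t=6.000: state=(5.096)
t=6.500: state=(5.127)
t=7.000: state=(5.149)
t=7.500: state=(5.165)
t=7.560: state=(5.167)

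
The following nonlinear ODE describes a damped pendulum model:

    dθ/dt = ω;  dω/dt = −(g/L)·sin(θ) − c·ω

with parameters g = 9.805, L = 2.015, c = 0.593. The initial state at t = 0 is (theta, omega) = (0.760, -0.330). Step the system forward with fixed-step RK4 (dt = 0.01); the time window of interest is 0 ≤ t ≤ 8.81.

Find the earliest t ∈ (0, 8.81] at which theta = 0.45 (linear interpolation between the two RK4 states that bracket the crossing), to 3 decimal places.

t = 0.374

t=0.000: state=(0.760, -0.330)
step 1 (dt=0.01): k1=(-0.330, -3.157), k2=(-0.346, -3.141), k3=(-0.346, -3.141), k4=(-0.361, -3.126); state += dt/6·(k1+2k2+2k3+k4)
t=0.010: state=(0.757, -0.361)
t=0.020: state=(0.753, -0.393)
t=0.030: state=(0.749, -0.423)
t=0.370: state=(0.455, -1.212)
next step: t=0.380: state=(0.443, -1.226) — theta has crossed 0.45
linear interpolation between t=0.370 (0.45474) and t=0.380 (0.44255) → t≈0.374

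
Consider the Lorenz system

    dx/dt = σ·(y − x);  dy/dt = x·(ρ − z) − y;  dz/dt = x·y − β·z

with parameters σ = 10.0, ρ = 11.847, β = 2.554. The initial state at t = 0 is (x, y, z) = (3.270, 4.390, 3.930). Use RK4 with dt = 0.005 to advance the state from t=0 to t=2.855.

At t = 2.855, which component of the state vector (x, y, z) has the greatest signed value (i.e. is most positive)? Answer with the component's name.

largest component: z

t=0.000: state=(3.270, 4.390, 3.930)
step 1 (dt=0.005): k1=(11.200, 21.499, 4.318), k2=(11.457, 21.631, 4.591), k3=(11.454, 21.633, 4.593), k4=(11.709, 21.767, 4.871); state += dt/6·(k1+2k2+2k3+k4)
t=0.005: state=(3.327, 4.498, 3.953)
t=0.010: state=(3.387, 4.608, 3.979)
t=0.015: state=(3.449, 4.719, 4.007)
continuing one RK4 step at a time; state shown every 20 steps (Δt=0.1):
t=0.100: state=(4.840, 6.801, 5.061)
t=0.200: state=(6.987, 9.130, 8.203)
t=0.300: state=(8.533, 9.143, 12.951)
t=0.400: state=(7.859, 6.016, 15.725)
t=0.500: state=(5.527, 3.098, 14.797)
t=0.600: state=(3.516, 2.021, 12.412)
t=0.700: state=(2.527, 1.987, 10.118)
t=0.800: state=(2.321, 2.405, 8.292)
t=0.900: state=(2.635, 3.167, 7.023)
t=1.000: state=(3.380, 4.340, 6.433)
t=1.100: state=(4.552, 5.921, 6.791)
t=1.200: state=(6.027, 7.517, 8.458)
t=1.300: state=(7.257, 8.058, 11.270)
t=1.400: state=(7.366, 6.748, 13.659)
t=1.500: state=(6.206, 4.692, 14.012)
t=1.600: state=(4.719, 3.402, 12.745)
t=1.700: state=(3.719, 3.054, 11.029)
t=1.800: state=(3.365, 3.297, 9.509)
t=1.900: state=(3.538, 3.934, 8.452)
t=2.000: state=(4.125, 4.890, 8.035)
t=2.100: state=(5.023, 6.019, 8.442)
t=2.200: state=(6.011, 6.917, 9.742)
t=2.300: state=(6.663, 6.981, 11.523)
t=2.400: state=(6.563, 6.058, 12.796)
t=2.500: state=(5.786, 4.838, 12.876)
t=2.600: state=(4.864, 4.045, 12.023)
t=2.700: state=(4.241, 3.831, 10.861)
t=2.800: state=(4.048, 4.064, 9.833)
t=2.855: state=(4.114, 4.333, 9.421)
compare at T: x=4.114, y=4.333, z=9.421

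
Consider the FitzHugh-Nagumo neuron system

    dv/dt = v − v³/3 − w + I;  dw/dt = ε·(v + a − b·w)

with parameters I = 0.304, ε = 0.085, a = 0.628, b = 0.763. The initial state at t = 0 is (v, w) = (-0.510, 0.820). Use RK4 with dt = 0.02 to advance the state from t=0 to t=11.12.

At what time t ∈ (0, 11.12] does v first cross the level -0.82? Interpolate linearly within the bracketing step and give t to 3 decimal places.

t=0.000: state=(-0.510, 0.820)
step 1 (dt=0.02): k1=(-0.982, -0.043), k2=(-0.989, -0.044), k3=(-0.989, -0.044), k4=(-0.995, -0.045); state += dt/6·(k1+2k2+2k3+k4)
t=0.020: state=(-0.530, 0.819)
t=0.040: state=(-0.550, 0.818)
t=0.060: state=(-0.570, 0.817)
t=0.280: state=(-0.808, 0.805)
next step: t=0.300: state=(-0.831, 0.803) — v has crossed -0.82
linear interpolation between t=0.280 (-0.80838) and t=0.300 (-0.83110) → t≈0.290

t = 0.290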